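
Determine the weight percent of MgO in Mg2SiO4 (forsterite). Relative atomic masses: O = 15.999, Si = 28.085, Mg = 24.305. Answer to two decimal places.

M(Mg2SiO4) = 140.691 g/mol; M(MgO) = 40.304 g/mol.
Moles MgO per formula unit = 2 Mg ÷ 1 = 2.0000.
MgO fraction = (2.0000 × 40.304) / 140.691 = 80.608/140.691 = 0.5729.

57.29 wt%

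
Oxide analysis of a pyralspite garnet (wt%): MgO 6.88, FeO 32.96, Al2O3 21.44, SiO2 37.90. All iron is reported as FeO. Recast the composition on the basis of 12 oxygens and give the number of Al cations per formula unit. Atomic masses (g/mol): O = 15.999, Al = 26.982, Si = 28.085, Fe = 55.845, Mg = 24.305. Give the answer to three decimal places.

MgO (M=40.304): mol = 0.17070; Mg = 0.17070, O = 0.17070.
FeO (M=71.844): mol = 0.45877; Fe = 0.45877, O = 0.45877.
Al2O3 (M=101.961): mol = 0.21028; Al = 0.42056, O = 0.63084.
SiO2 (M=60.083): mol = 0.63079; Si = 0.63079, O = 1.26158.
ΣO = 2.52189; factor = 12/ΣO = 4.75834.
Al apfu = 0.42056 × 4.75834 = 2.001.

2.001 Al apfu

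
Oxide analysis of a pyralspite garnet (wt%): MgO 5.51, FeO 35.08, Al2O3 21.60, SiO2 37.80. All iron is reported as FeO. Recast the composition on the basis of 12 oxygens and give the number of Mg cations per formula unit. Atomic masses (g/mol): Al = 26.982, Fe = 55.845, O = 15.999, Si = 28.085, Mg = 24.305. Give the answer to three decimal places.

MgO: 5.51/40.304 = 0.13671 mol → 0.13671 mol Mg, 0.13671 mol O.
FeO: 35.08/71.844 = 0.48828 mol → 0.48828 mol Fe, 0.48828 mol O.
Al2O3: 21.60/101.961 = 0.21185 mol → 0.42370 mol Al, 0.63555 mol O.
SiO2: 37.80/60.083 = 0.62913 mol → 0.62913 mol Si, 1.25826 mol O.
Total oxygen = 2.51880 mol. Normalization factor = 12/2.51880 = 4.76417.
Mg per 12 O = 0.13671 × 4.76417 = 0.651.

0.651 Mg apfu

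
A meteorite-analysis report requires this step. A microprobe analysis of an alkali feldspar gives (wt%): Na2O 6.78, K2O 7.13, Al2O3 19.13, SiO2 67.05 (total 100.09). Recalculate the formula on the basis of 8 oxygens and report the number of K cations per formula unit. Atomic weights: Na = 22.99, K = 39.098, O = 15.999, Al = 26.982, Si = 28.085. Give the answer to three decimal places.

Na2O: 6.78/61.979 = 0.10939 mol → 0.21878 mol Na, 0.10939 mol O.
K2O: 7.13/94.195 = 0.07569 mol → 0.15138 mol K, 0.07569 mol O.
Al2O3: 19.13/101.961 = 0.18762 mol → 0.37524 mol Al, 0.56286 mol O.
SiO2: 67.05/60.083 = 1.11596 mol → 1.11596 mol Si, 2.23192 mol O.
Total oxygen = 2.97986 mol. Normalization factor = 8/2.97986 = 2.68469.
K per 8 O = 0.15138 × 2.68469 = 0.406.

0.406 K apfu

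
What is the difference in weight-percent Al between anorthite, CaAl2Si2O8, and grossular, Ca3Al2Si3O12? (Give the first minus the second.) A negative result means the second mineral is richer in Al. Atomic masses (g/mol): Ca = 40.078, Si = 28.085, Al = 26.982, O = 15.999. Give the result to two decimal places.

7.42 percentage points

First mineral: 53.964 g Al in 278.204 g formula = 19.40 wt% Al.
Second mineral: 53.964 g Al in 450.441 g formula = 11.98 wt% Al.
19.40% − 11.98% gives a difference of 7.42 percentage points.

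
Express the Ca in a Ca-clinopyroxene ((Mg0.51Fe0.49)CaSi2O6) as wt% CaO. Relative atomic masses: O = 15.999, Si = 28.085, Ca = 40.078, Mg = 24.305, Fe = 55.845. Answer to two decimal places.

M((Mg0.51Fe0.49)CaSi2O6) = 232.002 g/mol; M(CaO) = 56.077 g/mol.
Moles CaO per formula unit = 1 Ca ÷ 1 = 1.0000.
CaO fraction = (1.0000 × 56.077) / 232.002 = 56.077/232.002 = 0.2417.

24.17 wt%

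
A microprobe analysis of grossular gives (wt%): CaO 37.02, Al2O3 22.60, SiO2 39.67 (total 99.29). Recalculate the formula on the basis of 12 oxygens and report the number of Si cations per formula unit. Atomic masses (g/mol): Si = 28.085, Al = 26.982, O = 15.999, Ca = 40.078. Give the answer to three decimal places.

2.995 Si apfu

CaO (M=56.077): mol = 0.66016; Ca = 0.66016, O = 0.66016.
Al2O3 (M=101.961): mol = 0.22165; Al = 0.44330, O = 0.66495.
SiO2 (M=60.083): mol = 0.66025; Si = 0.66025, O = 1.32050.
ΣO = 2.64561; factor = 12/ΣO = 4.53582.
Si apfu = 0.66025 × 4.53582 = 2.995.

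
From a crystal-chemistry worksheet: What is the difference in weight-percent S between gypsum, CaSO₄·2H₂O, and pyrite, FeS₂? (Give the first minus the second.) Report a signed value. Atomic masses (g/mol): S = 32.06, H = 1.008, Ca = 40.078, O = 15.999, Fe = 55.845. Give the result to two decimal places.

S in CaSO₄·2H₂O: molar mass 172.164 g/mol; 1×32.06 = 32.060 g → 18.62 wt%.
S in FeS₂: molar mass 119.965 g/mol; 2×32.06 = 64.120 g → 53.45 wt%.
Difference = 18.62 − 53.45 = -34.83 percentage points.

-34.83 percentage points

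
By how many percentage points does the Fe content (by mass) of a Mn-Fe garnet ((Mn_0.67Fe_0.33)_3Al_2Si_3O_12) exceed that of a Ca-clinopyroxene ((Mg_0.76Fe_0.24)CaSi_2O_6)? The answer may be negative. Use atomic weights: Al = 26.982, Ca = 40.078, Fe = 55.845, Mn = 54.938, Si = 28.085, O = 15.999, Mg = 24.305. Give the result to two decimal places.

Fe in (Mn_0.67Fe_0.33)_3Al_2Si_3O_12: molar mass 495.919 g/mol; 0.99×55.845 = 55.287 g → 11.15 wt%.
Fe in (Mg_0.76Fe_0.24)CaSi_2O_6: molar mass 224.117 g/mol; 0.24×55.845 = 13.403 g → 5.98 wt%.
Difference = 11.15 − 5.98 = 5.17 percentage points.

5.17 percentage points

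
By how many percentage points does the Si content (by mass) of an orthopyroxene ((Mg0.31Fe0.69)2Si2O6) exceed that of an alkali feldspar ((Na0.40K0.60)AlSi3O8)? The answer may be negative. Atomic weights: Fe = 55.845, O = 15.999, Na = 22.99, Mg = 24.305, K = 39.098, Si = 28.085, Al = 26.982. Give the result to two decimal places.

Si in (Mg0.31Fe0.69)2Si2O6: molar mass 244.299 g/mol; 2×28.085 = 56.170 g → 22.99 wt%.
Si in (Na0.40K0.60)AlSi3O8: molar mass 271.884 g/mol; 3×28.085 = 84.255 g → 30.99 wt%.
Difference = 22.99 − 30.99 = -8.00 percentage points.

-8.00 percentage points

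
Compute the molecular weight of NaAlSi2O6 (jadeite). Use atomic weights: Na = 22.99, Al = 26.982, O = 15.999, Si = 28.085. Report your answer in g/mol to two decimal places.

The formula mass is the sum 1×22.99 + 1×26.982 + 2×28.085 + 6×15.999.

202.14 g/mol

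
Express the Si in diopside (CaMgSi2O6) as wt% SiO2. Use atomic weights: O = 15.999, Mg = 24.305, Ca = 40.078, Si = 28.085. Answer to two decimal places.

55.49 wt%

M(CaMgSi2O6) = 216.547 g/mol; M(SiO2) = 60.083 g/mol.
Moles SiO2 per formula unit = 2 Si ÷ 1 = 2.0000.
SiO2 fraction = (2.0000 × 60.083) / 216.547 = 120.166/216.547 = 0.5549.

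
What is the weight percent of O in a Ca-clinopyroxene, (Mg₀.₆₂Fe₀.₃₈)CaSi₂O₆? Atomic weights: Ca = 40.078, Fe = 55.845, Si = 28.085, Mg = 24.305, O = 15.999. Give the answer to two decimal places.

42.00 weight percent

Molar mass of (Mg₀.₆₂Fe₀.₃₈)CaSi₂O₆: 0.62×24.305 + 0.38×55.845 + 1×40.078 + 2×28.085 + 6×15.999 = 228.532 g/mol.
Mass of O per formula unit: 6 × 15.999 = 95.994 g.
Weight fraction O = 95.994 / 228.532 = 0.4200.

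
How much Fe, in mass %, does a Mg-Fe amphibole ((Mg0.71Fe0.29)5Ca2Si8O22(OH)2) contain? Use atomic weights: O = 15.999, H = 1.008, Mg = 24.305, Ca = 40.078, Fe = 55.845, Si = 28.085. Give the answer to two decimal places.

9.44 mass %

Formula mass = 3.55·24.305 + 1.45·55.845 + 2·40.078 + 8·28.085 + 24·15.999 + 2·1.008 = 858.086 g/mol, of which 80.975 g is Fe.
So Fe makes up 80.975/858.086 = 0.0944 of the mass, i.e. 9.44%.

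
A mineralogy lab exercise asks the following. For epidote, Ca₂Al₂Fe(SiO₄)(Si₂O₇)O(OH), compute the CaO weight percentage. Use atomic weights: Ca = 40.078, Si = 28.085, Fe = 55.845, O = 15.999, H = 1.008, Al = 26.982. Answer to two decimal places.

M(Ca₂Al₂Fe(SiO₄)(Si₂O₇)O(OH)) = 483.215 g/mol; M(CaO) = 56.077 g/mol.
Moles CaO per formula unit = 2 Ca ÷ 1 = 2.0000.
CaO fraction = (2.0000 × 56.077) / 483.215 = 112.154/483.215 = 0.2321.

23.21 wt%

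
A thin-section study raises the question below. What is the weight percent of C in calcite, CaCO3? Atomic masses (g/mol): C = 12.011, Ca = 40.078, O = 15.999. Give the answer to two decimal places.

Molar mass of CaCO3: 1·40.078 + 1·12.011 + 3·15.999 = 100.086 g/mol.
Mass of C per formula unit: 1 × 12.011 = 12.011 g.
Weight fraction C = 12.011 / 100.086 = 0.1200.

12.00 weight percent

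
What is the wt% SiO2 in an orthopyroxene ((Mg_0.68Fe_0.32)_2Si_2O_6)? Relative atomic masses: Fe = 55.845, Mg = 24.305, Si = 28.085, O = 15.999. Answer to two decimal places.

Formula mass = 220.960 g/mol.
2 Si → 2.0000 mol SiO2 per formula unit; M(SiO2) = 60.083, so SiO2 mass = 120.166 g.
120.166/220.960 × 100 = 54.38 wt%.

54.38 wt%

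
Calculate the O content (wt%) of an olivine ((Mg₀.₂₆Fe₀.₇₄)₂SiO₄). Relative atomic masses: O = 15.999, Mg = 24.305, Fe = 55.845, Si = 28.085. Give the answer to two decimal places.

34.15 wt%

Molar mass of (Mg₀.₂₆Fe₀.₇₄)₂SiO₄: 0.52·24.305 + 1.48·55.845 + 1·28.085 + 4·15.999 = 187.370 g/mol.
Mass of O per formula unit: 4 × 15.999 = 63.996 g.
Weight fraction O = 63.996 / 187.370 = 0.3415.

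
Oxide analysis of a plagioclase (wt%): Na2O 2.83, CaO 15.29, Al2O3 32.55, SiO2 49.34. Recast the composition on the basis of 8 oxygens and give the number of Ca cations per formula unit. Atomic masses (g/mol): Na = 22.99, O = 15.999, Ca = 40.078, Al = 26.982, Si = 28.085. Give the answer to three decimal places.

Na2O (M=61.979): mol = 0.04566; Na = 0.09132, O = 0.04566.
CaO (M=56.077): mol = 0.27266; Ca = 0.27266, O = 0.27266.
Al2O3 (M=101.961): mol = 0.31924; Al = 0.63848, O = 0.95772.
SiO2 (M=60.083): mol = 0.82120; Si = 0.82120, O = 1.64240.
ΣO = 2.91844; factor = 8/ΣO = 2.74119.
Ca apfu = 0.27266 × 2.74119 = 0.747.

0.747 Ca apfu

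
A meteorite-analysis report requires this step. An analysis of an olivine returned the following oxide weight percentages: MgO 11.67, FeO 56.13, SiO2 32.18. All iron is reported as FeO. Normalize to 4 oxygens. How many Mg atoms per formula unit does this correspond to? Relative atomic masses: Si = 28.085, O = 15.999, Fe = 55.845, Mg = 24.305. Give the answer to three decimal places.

MgO: 11.67/40.304 = 0.28955 mol → 0.28955 mol Mg, 0.28955 mol O.
FeO: 56.13/71.844 = 0.78128 mol → 0.78128 mol Fe, 0.78128 mol O.
SiO2: 32.18/60.083 = 0.53559 mol → 0.53559 mol Si, 1.07118 mol O.
Total oxygen = 2.14201 mol. Normalization factor = 4/2.14201 = 1.86740.
Mg per 4 O = 0.28955 × 1.86740 = 0.541.

0.541 Mg apfu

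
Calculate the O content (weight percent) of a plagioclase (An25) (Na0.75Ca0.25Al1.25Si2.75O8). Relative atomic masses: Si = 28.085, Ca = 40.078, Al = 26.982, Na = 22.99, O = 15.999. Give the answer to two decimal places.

Formula mass = 0.75×22.99 + 0.25×40.078 + 1.25×26.982 + 2.75×28.085 + 8×15.999 = 266.215 g/mol, of which 127.992 g is O.
So O makes up 127.992/266.215 = 0.4808 of the mass, i.e. 48.08%.

48.08 weight percent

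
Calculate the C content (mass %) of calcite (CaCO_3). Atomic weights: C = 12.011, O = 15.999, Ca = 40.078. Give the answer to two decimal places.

12.00 mass %

Formula mass = 1*40.078 + 1*12.011 + 3*15.999 = 100.086 g/mol, of which 12.011 g is C.
So C makes up 12.011/100.086 = 0.1200 of the mass, i.e. 12.00%.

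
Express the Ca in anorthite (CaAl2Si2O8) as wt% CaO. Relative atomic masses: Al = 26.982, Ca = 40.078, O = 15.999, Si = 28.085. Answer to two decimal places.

20.16 wt%

Formula mass = 278.204 g/mol.
1 Ca → 1.0000 mol CaO per formula unit; M(CaO) = 56.077, so CaO mass = 56.077 g.
56.077/278.204 × 100 = 20.16 wt%.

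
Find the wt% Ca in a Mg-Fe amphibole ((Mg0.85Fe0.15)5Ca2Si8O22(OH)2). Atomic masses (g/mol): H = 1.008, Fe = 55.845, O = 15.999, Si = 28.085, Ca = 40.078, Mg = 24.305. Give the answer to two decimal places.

9.59 mass %

Formula mass = 4.25×24.305 + 0.75×55.845 + 2×40.078 + 8×28.085 + 24×15.999 + 2×1.008 = 836.008 g/mol, of which 80.156 g is Ca.
So Ca makes up 80.156/836.008 = 0.0959 of the mass, i.e. 9.59%.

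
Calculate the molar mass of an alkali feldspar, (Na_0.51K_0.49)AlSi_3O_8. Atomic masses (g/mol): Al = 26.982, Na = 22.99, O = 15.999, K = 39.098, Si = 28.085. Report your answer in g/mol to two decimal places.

270.11 g/mol

M = 0.51·22.99 + 0.49·39.098 + 1·26.982 + 3·28.085 + 8·15.999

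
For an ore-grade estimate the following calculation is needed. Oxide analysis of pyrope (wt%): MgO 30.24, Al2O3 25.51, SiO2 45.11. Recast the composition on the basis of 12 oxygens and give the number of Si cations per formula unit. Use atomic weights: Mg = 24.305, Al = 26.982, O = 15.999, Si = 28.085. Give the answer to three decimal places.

30.24 wt% MgO ÷ 40.304 g/mol = 0.75030 mol, giving 0.75030 Mg and 0.75030 O.
25.51 wt% Al2O3 ÷ 101.961 g/mol = 0.25019 mol, giving 0.50038 Al and 0.75057 O.
45.11 wt% SiO2 ÷ 60.083 g/mol = 0.75079 mol, giving 0.75079 Si and 1.50158 O.
Oxygen sums to 3.00245; scaling by 12/3.00245 = 3.99674 puts the formula on 12 O.
Si: 0.75079 × 3.99674 = 3.001 atoms per formula unit.

3.001 Si apfu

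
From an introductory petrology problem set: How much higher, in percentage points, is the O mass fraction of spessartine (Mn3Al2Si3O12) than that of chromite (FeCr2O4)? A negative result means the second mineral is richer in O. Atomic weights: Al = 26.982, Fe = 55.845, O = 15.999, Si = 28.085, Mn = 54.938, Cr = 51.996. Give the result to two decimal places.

10.19 percentage points

First mineral: 191.988 g O in 495.021 g formula = 38.78 wt% O.
Second mineral: 63.996 g O in 223.833 g formula = 28.59 wt% O.
38.78% − 28.59% gives a difference of 10.19 percentage points.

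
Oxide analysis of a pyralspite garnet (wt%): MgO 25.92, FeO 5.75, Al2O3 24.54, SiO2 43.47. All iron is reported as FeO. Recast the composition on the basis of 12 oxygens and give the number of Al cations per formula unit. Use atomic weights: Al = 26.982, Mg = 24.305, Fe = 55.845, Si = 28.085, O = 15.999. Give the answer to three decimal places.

1.997 Al apfu

MgO (M=40.304): mol = 0.64311; Mg = 0.64311, O = 0.64311.
FeO (M=71.844): mol = 0.08003; Fe = 0.08003, O = 0.08003.
Al2O3 (M=101.961): mol = 0.24068; Al = 0.48136, O = 0.72204.
SiO2 (M=60.083): mol = 0.72350; Si = 0.72350, O = 1.44700.
ΣO = 2.89218; factor = 12/ΣO = 4.14912.
Al apfu = 0.48136 × 4.14912 = 1.997.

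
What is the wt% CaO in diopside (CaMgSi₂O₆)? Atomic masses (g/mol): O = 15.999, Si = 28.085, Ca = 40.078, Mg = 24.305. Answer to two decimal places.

M(CaMgSi₂O₆) = 216.547 g/mol; M(CaO) = 56.077 g/mol.
Moles CaO per formula unit = 1 Ca ÷ 1 = 1.0000.
CaO fraction = (1.0000 × 56.077) / 216.547 = 56.077/216.547 = 0.2590.

25.90 wt%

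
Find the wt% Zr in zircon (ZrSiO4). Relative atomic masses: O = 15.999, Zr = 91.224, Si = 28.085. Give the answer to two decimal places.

M(ZrSiO4) = 183.305 g/mol.
Zr contributes 1 × 91.224 = 91.224 g per mole.
91.224/183.305 = 0.4977 → 49.77%.

49.77 weight percent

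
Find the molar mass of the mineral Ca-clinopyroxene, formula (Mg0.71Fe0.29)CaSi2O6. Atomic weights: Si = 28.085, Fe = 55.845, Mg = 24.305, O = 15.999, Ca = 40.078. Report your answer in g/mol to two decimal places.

225.69 g/mol

M = 0.71×24.305 + 0.29×55.845 + 1×40.078 + 2×28.085 + 6×15.999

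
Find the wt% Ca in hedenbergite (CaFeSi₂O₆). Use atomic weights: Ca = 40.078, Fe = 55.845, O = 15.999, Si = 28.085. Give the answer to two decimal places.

16.15 weight percent

Formula mass = 1*40.078 + 1*55.845 + 2*28.085 + 6*15.999 = 248.087 g/mol, of which 40.078 g is Ca.
So Ca makes up 40.078/248.087 = 0.1615 of the mass, i.e. 16.15%.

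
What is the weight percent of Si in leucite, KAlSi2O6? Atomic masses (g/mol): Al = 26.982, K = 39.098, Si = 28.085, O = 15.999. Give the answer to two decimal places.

Molar mass of KAlSi2O6: 1·39.098 + 1·26.982 + 2·28.085 + 6·15.999 = 218.244 g/mol.
Mass of Si per formula unit: 2 × 28.085 = 56.170 g.
Weight fraction Si = 56.170 / 218.244 = 0.2574.

25.74 weight percent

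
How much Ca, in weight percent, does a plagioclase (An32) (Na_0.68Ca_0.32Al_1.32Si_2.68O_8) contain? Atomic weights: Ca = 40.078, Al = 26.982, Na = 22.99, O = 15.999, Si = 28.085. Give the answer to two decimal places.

4.80 weight percent

Formula mass = 0.68·22.99 + 0.32·40.078 + 1.32·26.982 + 2.68·28.085 + 8·15.999 = 267.334 g/mol, of which 12.825 g is Ca.
So Ca makes up 12.825/267.334 = 0.0480 of the mass, i.e. 4.80%.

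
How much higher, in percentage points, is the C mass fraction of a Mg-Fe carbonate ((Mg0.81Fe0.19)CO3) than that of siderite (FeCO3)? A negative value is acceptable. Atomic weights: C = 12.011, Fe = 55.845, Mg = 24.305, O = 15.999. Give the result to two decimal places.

First mineral: 12.011 g C in 90.306 g formula = 13.30 wt% C.
Second mineral: 12.011 g C in 115.853 g formula = 10.37 wt% C.
13.30% − 10.37% gives a difference of 2.93 percentage points.

2.93 percentage points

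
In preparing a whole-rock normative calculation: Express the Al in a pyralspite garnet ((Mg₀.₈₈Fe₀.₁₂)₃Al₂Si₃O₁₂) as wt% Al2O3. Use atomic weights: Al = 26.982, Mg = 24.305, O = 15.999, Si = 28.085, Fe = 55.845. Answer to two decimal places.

24.60 wt%

M((Mg₀.₈₈Fe₀.₁₂)₃Al₂Si₃O₁₂) = 414.476 g/mol; M(Al2O3) = 101.961 g/mol.
Moles Al2O3 per formula unit = 2 Al ÷ 2 = 1.0000.
Al2O3 fraction = (1.0000 × 101.961) / 414.476 = 101.961/414.476 = 0.2460.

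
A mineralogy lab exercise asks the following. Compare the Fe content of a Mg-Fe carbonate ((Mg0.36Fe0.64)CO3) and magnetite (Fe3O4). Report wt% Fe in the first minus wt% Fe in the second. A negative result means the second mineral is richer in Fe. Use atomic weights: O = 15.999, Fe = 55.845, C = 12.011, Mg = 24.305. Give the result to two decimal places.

First mineral: 35.741 g Fe in 104.499 g formula = 34.20 wt% Fe.
Second mineral: 167.535 g Fe in 231.531 g formula = 72.36 wt% Fe.
34.20% − 72.36% gives a difference of -38.16 percentage points.

-38.16 percentage points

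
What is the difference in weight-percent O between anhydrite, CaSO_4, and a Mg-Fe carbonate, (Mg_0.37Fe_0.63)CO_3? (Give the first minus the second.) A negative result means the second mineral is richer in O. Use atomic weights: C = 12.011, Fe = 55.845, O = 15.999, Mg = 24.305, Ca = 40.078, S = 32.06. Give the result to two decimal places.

First mineral: 63.996 g O in 136.134 g formula = 47.01 wt% O.
Second mineral: 47.997 g O in 104.183 g formula = 46.07 wt% O.
47.01% − 46.07% gives a difference of 0.94 percentage points.

0.94 percentage points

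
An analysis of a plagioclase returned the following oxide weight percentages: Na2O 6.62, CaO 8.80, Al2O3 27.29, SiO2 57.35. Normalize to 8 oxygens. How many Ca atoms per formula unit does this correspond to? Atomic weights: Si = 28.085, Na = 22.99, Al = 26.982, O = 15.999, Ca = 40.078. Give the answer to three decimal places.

Na2O: 6.62/61.979 = 0.10681 mol → 0.21362 mol Na, 0.10681 mol O.
CaO: 8.80/56.077 = 0.15693 mol → 0.15693 mol Ca, 0.15693 mol O.
Al2O3: 27.29/101.961 = 0.26765 mol → 0.53530 mol Al, 0.80295 mol O.
SiO2: 57.35/60.083 = 0.95451 mol → 0.95451 mol Si, 1.90902 mol O.
Total oxygen = 2.97571 mol. Normalization factor = 8/2.97571 = 2.68843.
Ca per 8 O = 0.15693 × 2.68843 = 0.422.

0.422 Ca apfu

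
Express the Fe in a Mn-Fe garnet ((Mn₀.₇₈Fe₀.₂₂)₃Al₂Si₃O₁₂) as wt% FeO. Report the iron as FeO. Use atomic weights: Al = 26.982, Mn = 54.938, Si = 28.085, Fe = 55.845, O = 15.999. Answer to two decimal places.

9.57 wt%

Formula mass = 495.620 g/mol.
0.66 Fe → 0.6600 mol FeO per formula unit; M(FeO) = 71.844, so FeO mass = 47.417 g.
47.417/495.620 × 100 = 9.57 wt%.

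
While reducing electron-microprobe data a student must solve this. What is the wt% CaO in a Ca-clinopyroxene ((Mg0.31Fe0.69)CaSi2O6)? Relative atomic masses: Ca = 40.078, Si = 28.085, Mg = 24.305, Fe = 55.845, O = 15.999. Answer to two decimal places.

M((Mg0.31Fe0.69)CaSi2O6) = 238.310 g/mol; M(CaO) = 56.077 g/mol.
Moles CaO per formula unit = 1 Ca ÷ 1 = 1.0000.
CaO fraction = (1.0000 × 56.077) / 238.310 = 56.077/238.310 = 0.2353.

23.53 wt%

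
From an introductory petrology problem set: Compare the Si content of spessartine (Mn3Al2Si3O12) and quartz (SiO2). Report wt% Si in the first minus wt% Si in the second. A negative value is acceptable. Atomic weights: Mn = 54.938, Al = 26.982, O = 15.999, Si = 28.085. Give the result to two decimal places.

First mineral: 84.255 g Si in 495.021 g formula = 17.02 wt% Si.
Second mineral: 28.085 g Si in 60.083 g formula = 46.74 wt% Si.
17.02% − 46.74% gives a difference of -29.72 percentage points.

-29.72 percentage points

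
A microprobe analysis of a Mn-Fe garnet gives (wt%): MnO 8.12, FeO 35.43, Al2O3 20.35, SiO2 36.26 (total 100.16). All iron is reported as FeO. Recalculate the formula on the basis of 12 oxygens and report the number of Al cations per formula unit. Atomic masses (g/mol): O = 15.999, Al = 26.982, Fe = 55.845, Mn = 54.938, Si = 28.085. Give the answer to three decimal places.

1.985 Al apfu

MnO: 8.12/70.937 = 0.11447 mol → 0.11447 mol Mn, 0.11447 mol O.
FeO: 35.43/71.844 = 0.49315 mol → 0.49315 mol Fe, 0.49315 mol O.
Al2O3: 20.35/101.961 = 0.19959 mol → 0.39918 mol Al, 0.59877 mol O.
SiO2: 36.26/60.083 = 0.60350 mol → 0.60350 mol Si, 1.20700 mol O.
Total oxygen = 2.41339 mol. Normalization factor = 12/2.41339 = 4.97226.
Al per 12 O = 0.39918 × 4.97226 = 1.985.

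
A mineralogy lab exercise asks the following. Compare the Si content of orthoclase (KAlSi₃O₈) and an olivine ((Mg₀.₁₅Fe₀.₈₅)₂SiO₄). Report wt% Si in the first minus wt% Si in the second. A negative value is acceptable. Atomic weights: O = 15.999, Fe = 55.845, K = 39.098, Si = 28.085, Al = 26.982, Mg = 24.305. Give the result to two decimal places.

15.82 percentage points

M(KAlSi₃O₈) = 278.327 g/mol, so wt% Si = 84.255/278.327 × 100 = 30.27%.
M((Mg₀.₁₅Fe₀.₈₅)₂SiO₄) = 194.309 g/mol, so wt% Si = 28.085/194.309 × 100 = 14.45%.
30.27 − 14.45 = 15.82 pp.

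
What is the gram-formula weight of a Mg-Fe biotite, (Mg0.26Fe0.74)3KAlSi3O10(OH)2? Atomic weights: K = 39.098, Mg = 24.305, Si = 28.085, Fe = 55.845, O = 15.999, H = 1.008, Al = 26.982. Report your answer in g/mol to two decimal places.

M = 0.78*24.305 + 2.22*55.845 + 1*39.098 + 1*26.982 + 3*28.085 + 12*15.999 + 2*1.008

487.27 g/mol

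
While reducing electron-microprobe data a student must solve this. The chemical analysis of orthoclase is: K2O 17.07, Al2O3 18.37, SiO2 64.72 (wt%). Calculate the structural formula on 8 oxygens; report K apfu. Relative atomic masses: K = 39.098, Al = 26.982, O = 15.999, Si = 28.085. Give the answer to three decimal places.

1.008 K apfu

K2O (M=94.195): mol = 0.18122; K = 0.36244, O = 0.18122.
Al2O3 (M=101.961): mol = 0.18017; Al = 0.36034, O = 0.54051.
SiO2 (M=60.083): mol = 1.07718; Si = 1.07718, O = 2.15436.
ΣO = 2.87609; factor = 8/ΣO = 2.78155.
K apfu = 0.36244 × 2.78155 = 1.008.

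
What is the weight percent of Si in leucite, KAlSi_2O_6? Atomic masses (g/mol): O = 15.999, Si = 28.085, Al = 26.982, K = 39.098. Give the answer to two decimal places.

Formula mass = 1×39.098 + 1×26.982 + 2×28.085 + 6×15.999 = 218.244 g/mol, of which 56.170 g is Si.
So Si makes up 56.170/218.244 = 0.2574 of the mass, i.e. 25.74%.

25.74 mass %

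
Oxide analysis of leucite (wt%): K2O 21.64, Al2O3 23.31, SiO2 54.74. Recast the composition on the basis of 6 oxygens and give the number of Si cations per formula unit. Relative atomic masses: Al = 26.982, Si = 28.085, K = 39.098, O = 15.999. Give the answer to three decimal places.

1.997 Si apfu

K2O (M=94.195): mol = 0.22974; K = 0.45948, O = 0.22974.
Al2O3 (M=101.961): mol = 0.22862; Al = 0.45724, O = 0.68586.
SiO2 (M=60.083): mol = 0.91107; Si = 0.91107, O = 1.82214.
ΣO = 2.73774; factor = 6/ΣO = 2.19159.
Si apfu = 0.91107 × 2.19159 = 1.997.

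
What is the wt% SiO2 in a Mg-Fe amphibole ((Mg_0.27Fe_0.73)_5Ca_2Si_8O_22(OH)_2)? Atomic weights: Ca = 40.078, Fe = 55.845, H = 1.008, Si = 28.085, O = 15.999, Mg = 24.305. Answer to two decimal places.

51.83 wt%

Molar mass of (Mg_0.27Fe_0.73)_5Ca_2Si_8O_22(OH)_2 = 1.35×24.305 + 3.65×55.845 + 2×40.078 + 8×28.085 + 24×15.999 + 2×1.008 = 927.474 g/mol.
Each formula unit contains 8 Si, equivalent to 8/1 = 8.0000 mol SiO2.
M(SiO2) = 1×28.085 + 2×15.999 = 60.083 g/mol.
Mass of SiO2 per formula unit = 8.0000 × 60.083 = 480.664 g.
SiO2 wt% = 480.664 / 927.474 × 100 = 51.83%.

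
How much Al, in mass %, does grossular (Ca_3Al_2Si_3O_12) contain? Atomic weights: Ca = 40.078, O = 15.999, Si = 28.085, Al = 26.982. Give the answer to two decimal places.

11.98 mass %

Formula mass = 3·40.078 + 2·26.982 + 3·28.085 + 12·15.999 = 450.441 g/mol, of which 53.964 g is Al.
So Al makes up 53.964/450.441 = 0.1198 of the mass, i.e. 11.98%.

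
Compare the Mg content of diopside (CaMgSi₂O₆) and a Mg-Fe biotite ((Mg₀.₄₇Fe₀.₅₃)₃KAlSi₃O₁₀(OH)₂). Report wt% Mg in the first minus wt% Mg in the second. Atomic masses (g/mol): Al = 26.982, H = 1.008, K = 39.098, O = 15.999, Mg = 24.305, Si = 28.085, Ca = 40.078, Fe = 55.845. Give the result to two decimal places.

3.89 percentage points

Mg in CaMgSi₂O₆: molar mass 216.547 g/mol; 1×24.305 = 24.305 g → 11.22 wt%.
Mg in (Mg₀.₄₇Fe₀.₅₃)₃KAlSi₃O₁₀(OH)₂: molar mass 467.403 g/mol; 1.41×24.305 = 34.270 g → 7.33 wt%.
Difference = 11.22 − 7.33 = 3.89 percentage points.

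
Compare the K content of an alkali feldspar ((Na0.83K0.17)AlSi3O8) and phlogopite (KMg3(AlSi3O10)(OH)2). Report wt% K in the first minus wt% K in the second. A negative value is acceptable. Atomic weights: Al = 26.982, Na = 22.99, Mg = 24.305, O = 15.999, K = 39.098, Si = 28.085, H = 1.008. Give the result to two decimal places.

First mineral: 6.647 g K in 264.957 g formula = 2.51 wt% K.
Second mineral: 39.098 g K in 417.254 g formula = 9.37 wt% K.
2.51% − 9.37% gives a difference of -6.86 percentage points.

-6.86 percentage points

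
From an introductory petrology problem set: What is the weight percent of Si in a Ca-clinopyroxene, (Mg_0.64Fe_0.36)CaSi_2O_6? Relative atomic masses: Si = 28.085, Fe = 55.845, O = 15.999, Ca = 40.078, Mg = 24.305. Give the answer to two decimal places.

Molar mass of (Mg_0.64Fe_0.36)CaSi_2O_6: 0.64×24.305 + 0.36×55.845 + 1×40.078 + 2×28.085 + 6×15.999 = 227.901 g/mol.
Mass of Si per formula unit: 2 × 28.085 = 56.170 g.
Weight fraction Si = 56.170 / 227.901 = 0.2465.

24.65 wt%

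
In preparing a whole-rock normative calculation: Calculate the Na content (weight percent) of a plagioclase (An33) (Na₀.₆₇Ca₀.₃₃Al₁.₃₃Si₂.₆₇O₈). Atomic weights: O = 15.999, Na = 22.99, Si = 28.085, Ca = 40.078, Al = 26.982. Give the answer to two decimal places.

Formula mass = 0.67*22.99 + 0.33*40.078 + 1.33*26.982 + 2.67*28.085 + 8*15.999 = 267.494 g/mol, of which 15.403 g is Na.
So Na makes up 15.403/267.494 = 0.0576 of the mass, i.e. 5.76%.

5.76 weight percent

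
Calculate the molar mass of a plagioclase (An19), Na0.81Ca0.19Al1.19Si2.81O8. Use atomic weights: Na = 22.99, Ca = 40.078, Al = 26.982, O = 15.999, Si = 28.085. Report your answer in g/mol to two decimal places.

265.26 g/mol

M = 0.81·22.99 + 0.19·40.078 + 1.19·26.982 + 2.81·28.085 + 8·15.999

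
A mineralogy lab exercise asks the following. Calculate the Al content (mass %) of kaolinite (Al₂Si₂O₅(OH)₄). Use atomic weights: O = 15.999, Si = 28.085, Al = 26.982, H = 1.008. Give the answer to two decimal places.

20.90 mass %

M(Al₂Si₂O₅(OH)₄) = 258.157 g/mol.
Al contributes 2 × 26.982 = 53.964 g per mole.
53.964/258.157 = 0.2090 → 20.90%.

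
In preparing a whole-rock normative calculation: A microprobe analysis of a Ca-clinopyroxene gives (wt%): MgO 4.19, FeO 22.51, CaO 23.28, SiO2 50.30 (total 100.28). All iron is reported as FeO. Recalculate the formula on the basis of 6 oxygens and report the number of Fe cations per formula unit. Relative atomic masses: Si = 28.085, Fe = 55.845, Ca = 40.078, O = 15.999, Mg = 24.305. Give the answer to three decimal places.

MgO: 4.19/40.304 = 0.10396 mol → 0.10396 mol Mg, 0.10396 mol O.
FeO: 22.51/71.844 = 0.31332 mol → 0.31332 mol Fe, 0.31332 mol O.
CaO: 23.28/56.077 = 0.41514 mol → 0.41514 mol Ca, 0.41514 mol O.
SiO2: 50.30/60.083 = 0.83718 mol → 0.83718 mol Si, 1.67436 mol O.
Total oxygen = 2.50678 mol. Normalization factor = 6/2.50678 = 2.39351.
Fe per 6 O = 0.31332 × 2.39351 = 0.750.

0.750 Fe apfu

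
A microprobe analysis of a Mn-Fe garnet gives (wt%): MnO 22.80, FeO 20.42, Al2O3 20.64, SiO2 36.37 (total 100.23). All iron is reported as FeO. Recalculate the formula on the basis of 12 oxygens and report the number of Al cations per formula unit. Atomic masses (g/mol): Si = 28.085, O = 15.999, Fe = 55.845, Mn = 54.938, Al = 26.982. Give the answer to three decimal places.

2.005 Al apfu

22.80 wt% MnO ÷ 70.937 g/mol = 0.32141 mol, giving 0.32141 Mn and 0.32141 O.
20.42 wt% FeO ÷ 71.844 g/mol = 0.28423 mol, giving 0.28423 Fe and 0.28423 O.
20.64 wt% Al2O3 ÷ 101.961 g/mol = 0.20243 mol, giving 0.40486 Al and 0.60729 O.
36.37 wt% SiO2 ÷ 60.083 g/mol = 0.60533 mol, giving 0.60533 Si and 1.21066 O.
Oxygen sums to 2.42359; scaling by 12/2.42359 = 4.95133 puts the formula on 12 O.
Al: 0.40486 × 4.95133 = 2.005 atoms per formula unit.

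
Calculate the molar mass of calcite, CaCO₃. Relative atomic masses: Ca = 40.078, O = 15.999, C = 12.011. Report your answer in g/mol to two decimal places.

The formula mass is the sum 1·40.078 + 1·12.011 + 3·15.999.

100.09 g/mol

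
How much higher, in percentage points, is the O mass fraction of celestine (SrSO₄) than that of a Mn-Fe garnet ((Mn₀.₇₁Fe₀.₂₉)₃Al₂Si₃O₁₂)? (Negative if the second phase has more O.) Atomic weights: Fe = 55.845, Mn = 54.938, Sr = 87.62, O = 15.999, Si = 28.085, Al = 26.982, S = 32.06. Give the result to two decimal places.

O in SrSO₄: molar mass 183.676 g/mol; 4×15.999 = 63.996 g → 34.84 wt%.
O in (Mn₀.₇₁Fe₀.₂₉)₃Al₂Si₃O₁₂: molar mass 495.810 g/mol; 12×15.999 = 191.988 g → 38.72 wt%.
Difference = 34.84 − 38.72 = -3.88 percentage points.

-3.88 percentage points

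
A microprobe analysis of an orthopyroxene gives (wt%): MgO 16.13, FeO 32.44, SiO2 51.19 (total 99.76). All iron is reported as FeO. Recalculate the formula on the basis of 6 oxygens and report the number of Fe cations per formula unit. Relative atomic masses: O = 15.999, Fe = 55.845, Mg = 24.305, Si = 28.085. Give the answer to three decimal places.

16.13 wt% MgO ÷ 40.304 g/mol = 0.40021 mol, giving 0.40021 Mg and 0.40021 O.
32.44 wt% FeO ÷ 71.844 g/mol = 0.45153 mol, giving 0.45153 Fe and 0.45153 O.
51.19 wt% SiO2 ÷ 60.083 g/mol = 0.85199 mol, giving 0.85199 Si and 1.70398 O.
Oxygen sums to 2.55572; scaling by 6/2.55572 = 2.34768 puts the formula on 6 O.
Fe: 0.45153 × 2.34768 = 1.060 atoms per formula unit.

1.060 Fe apfu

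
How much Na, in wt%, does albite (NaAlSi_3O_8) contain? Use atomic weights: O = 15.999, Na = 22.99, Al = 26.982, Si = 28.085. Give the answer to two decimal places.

M(NaAlSi_3O_8) = 262.219 g/mol.
Na contributes 1 × 22.99 = 22.990 g per mole.
22.990/262.219 = 0.0877 → 8.77%.

8.77 wt%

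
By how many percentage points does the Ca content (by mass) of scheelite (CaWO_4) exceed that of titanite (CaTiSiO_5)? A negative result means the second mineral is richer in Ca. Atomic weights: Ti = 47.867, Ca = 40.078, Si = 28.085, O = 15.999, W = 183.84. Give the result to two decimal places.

-6.53 percentage points

Ca in CaWO_4: molar mass 287.914 g/mol; 1×40.078 = 40.078 g → 13.92 wt%.
Ca in CaTiSiO_5: molar mass 196.025 g/mol; 1×40.078 = 40.078 g → 20.45 wt%.
Difference = 13.92 − 20.45 = -6.53 percentage points.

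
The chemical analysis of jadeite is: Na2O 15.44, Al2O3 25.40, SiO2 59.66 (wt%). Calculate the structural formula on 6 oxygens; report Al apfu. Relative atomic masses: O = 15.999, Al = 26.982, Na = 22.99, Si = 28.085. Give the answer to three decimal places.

1.002 Al apfu

Na2O: 15.44/61.979 = 0.24912 mol → 0.49824 mol Na, 0.24912 mol O.
Al2O3: 25.40/101.961 = 0.24911 mol → 0.49822 mol Al, 0.74733 mol O.
SiO2: 59.66/60.083 = 0.99296 mol → 0.99296 mol Si, 1.98592 mol O.
Total oxygen = 2.98237 mol. Normalization factor = 6/2.98237 = 2.01182.
Al per 6 O = 0.49822 × 2.01182 = 1.002.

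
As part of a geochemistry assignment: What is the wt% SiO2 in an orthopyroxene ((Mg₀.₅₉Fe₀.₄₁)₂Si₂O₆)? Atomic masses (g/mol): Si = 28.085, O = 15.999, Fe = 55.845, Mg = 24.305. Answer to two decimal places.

Molar mass of (Mg₀.₅₉Fe₀.₄₁)₂Si₂O₆ = 1.18*24.305 + 0.82*55.845 + 2*28.085 + 6*15.999 = 226.637 g/mol.
Each formula unit contains 2 Si, equivalent to 2/1 = 2.0000 mol SiO2.
M(SiO2) = 1×28.085 + 2×15.999 = 60.083 g/mol.
Mass of SiO2 per formula unit = 2.0000 × 60.083 = 120.166 g.
SiO2 wt% = 120.166 / 226.637 × 100 = 53.02%.

53.02 wt%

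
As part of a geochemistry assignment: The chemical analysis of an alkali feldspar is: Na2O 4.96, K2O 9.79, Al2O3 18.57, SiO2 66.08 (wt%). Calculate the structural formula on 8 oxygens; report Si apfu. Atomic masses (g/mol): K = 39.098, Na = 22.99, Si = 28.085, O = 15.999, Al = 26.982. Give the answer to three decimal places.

Na2O (M=61.979): mol = 0.08003; Na = 0.16006, O = 0.08003.
K2O (M=94.195): mol = 0.10393; K = 0.20786, O = 0.10393.
Al2O3 (M=101.961): mol = 0.18213; Al = 0.36426, O = 0.54639.
SiO2 (M=60.083): mol = 1.09981; Si = 1.09981, O = 2.19962.
ΣO = 2.92997; factor = 8/ΣO = 2.73040.
Si apfu = 1.09981 × 2.73040 = 3.003.

3.003 Si apfu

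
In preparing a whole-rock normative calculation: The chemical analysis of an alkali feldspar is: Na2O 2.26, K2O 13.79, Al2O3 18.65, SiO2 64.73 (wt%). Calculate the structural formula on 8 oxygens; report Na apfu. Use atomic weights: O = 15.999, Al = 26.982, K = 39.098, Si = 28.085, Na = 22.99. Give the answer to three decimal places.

0.202 Na apfu

Na2O: 2.26/61.979 = 0.03646 mol → 0.07292 mol Na, 0.03646 mol O.
K2O: 13.79/94.195 = 0.14640 mol → 0.29280 mol K, 0.14640 mol O.
Al2O3: 18.65/101.961 = 0.18291 mol → 0.36582 mol Al, 0.54873 mol O.
SiO2: 64.73/60.083 = 1.07734 mol → 1.07734 mol Si, 2.15468 mol O.
Total oxygen = 2.88627 mol. Normalization factor = 8/2.88627 = 2.77174.
Na per 8 O = 0.07292 × 2.77174 = 0.202.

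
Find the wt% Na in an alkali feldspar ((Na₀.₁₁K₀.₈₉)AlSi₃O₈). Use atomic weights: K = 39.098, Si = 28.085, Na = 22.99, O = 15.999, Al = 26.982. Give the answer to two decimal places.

0.91 weight percent

Molar mass of (Na₀.₁₁K₀.₈₉)AlSi₃O₈: 0.11*22.99 + 0.89*39.098 + 1*26.982 + 3*28.085 + 8*15.999 = 276.555 g/mol.
Mass of Na per formula unit: 0.11 × 22.99 = 2.529 g.
Weight fraction Na = 2.529 / 276.555 = 0.0091.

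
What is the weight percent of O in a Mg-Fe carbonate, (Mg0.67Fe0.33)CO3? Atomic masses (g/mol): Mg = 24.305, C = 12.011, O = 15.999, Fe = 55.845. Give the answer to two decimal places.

50.67 weight percent

Molar mass of (Mg0.67Fe0.33)CO3: 0.67·24.305 + 0.33·55.845 + 1·12.011 + 3·15.999 = 94.721 g/mol.
Mass of O per formula unit: 3 × 15.999 = 47.997 g.
Weight fraction O = 47.997 / 94.721 = 0.5067.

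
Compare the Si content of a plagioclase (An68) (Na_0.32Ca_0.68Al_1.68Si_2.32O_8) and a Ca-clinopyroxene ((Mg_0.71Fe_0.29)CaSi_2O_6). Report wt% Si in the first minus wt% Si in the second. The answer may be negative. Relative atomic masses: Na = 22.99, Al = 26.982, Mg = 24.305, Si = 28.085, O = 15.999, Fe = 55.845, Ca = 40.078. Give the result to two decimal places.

Si in Na_0.32Ca_0.68Al_1.68Si_2.32O_8: molar mass 273.089 g/mol; 2.32×28.085 = 65.157 g → 23.86 wt%.
Si in (Mg_0.71Fe_0.29)CaSi_2O_6: molar mass 225.694 g/mol; 2×28.085 = 56.170 g → 24.89 wt%.
Difference = 23.86 − 24.89 = -1.03 percentage points.

-1.03 percentage points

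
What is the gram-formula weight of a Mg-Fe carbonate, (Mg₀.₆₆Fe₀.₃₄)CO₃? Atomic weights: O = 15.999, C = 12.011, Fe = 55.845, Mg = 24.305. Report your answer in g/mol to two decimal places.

Mg: 0.66 × 24.305 = 16.0413
Fe: 0.34 × 55.845 = 18.9873
C: 1 × 12.011 = 12.0110
O: 3 × 15.999 = 47.9970
Summing the contributions gives the formula mass.

95.04 g/mol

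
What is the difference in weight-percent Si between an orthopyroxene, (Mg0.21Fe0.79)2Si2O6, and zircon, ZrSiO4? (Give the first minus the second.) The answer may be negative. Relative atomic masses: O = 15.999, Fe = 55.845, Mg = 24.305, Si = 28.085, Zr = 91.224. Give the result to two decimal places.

7.09 percentage points

Si in (Mg0.21Fe0.79)2Si2O6: molar mass 250.607 g/mol; 2×28.085 = 56.170 g → 22.41 wt%.
Si in ZrSiO4: molar mass 183.305 g/mol; 1×28.085 = 28.085 g → 15.32 wt%.
Difference = 22.41 − 15.32 = 7.09 percentage points.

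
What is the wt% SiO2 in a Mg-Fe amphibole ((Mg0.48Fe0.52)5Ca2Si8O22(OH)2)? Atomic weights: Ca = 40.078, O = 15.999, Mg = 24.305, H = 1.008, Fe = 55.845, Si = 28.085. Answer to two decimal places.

53.74 wt%

M((Mg0.48Fe0.52)5Ca2Si8O22(OH)2) = 894.357 g/mol; M(SiO2) = 60.083 g/mol.
Moles SiO2 per formula unit = 8 Si ÷ 1 = 8.0000.
SiO2 fraction = (8.0000 × 60.083) / 894.357 = 480.664/894.357 = 0.5374.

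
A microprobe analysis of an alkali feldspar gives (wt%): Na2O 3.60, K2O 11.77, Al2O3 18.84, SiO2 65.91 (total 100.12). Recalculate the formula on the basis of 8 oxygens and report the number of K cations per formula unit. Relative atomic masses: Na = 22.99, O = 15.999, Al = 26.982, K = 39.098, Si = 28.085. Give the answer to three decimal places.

3.60 wt% Na2O ÷ 61.979 g/mol = 0.05808 mol, giving 0.11616 Na and 0.05808 O.
11.77 wt% K2O ÷ 94.195 g/mol = 0.12495 mol, giving 0.24990 K and 0.12495 O.
18.84 wt% Al2O3 ÷ 101.961 g/mol = 0.18478 mol, giving 0.36956 Al and 0.55434 O.
65.91 wt% SiO2 ÷ 60.083 g/mol = 1.09698 mol, giving 1.09698 Si and 2.19396 O.
Oxygen sums to 2.93133; scaling by 8/2.93133 = 2.72914 puts the formula on 8 O.
K: 0.24990 × 2.72914 = 0.682 atoms per formula unit.

0.682 K apfu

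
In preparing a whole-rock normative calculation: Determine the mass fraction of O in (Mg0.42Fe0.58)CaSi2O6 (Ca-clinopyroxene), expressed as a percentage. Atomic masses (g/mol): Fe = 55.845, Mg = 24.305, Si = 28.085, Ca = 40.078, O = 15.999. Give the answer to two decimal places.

40.88 mass %

Molar mass of (Mg0.42Fe0.58)CaSi2O6: 0.42×24.305 + 0.58×55.845 + 1×40.078 + 2×28.085 + 6×15.999 = 234.840 g/mol.
Mass of O per formula unit: 6 × 15.999 = 95.994 g.
Weight fraction O = 95.994 / 234.840 = 0.4088.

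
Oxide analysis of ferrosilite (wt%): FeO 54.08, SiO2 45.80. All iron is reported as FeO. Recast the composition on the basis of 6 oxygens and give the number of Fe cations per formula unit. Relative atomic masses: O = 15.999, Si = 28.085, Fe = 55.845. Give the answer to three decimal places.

54.08 wt% FeO ÷ 71.844 g/mol = 0.75274 mol, giving 0.75274 Fe and 0.75274 O.
45.80 wt% SiO2 ÷ 60.083 g/mol = 0.76228 mol, giving 0.76228 Si and 1.52456 O.
Oxygen sums to 2.27730; scaling by 6/2.27730 = 2.63470 puts the formula on 6 O.
Fe: 0.75274 × 2.63470 = 1.983 atoms per formula unit.

1.983 Fe apfu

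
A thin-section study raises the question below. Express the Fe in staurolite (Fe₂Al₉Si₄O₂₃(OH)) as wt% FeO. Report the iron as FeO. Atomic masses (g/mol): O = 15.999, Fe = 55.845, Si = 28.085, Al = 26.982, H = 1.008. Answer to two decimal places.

M(Fe₂Al₉Si₄O₂₃(OH)) = 851.852 g/mol; M(FeO) = 71.844 g/mol.
Moles FeO per formula unit = 2 Fe ÷ 1 = 2.0000.
FeO fraction = (2.0000 × 71.844) / 851.852 = 143.688/851.852 = 0.1687.

16.87 wt%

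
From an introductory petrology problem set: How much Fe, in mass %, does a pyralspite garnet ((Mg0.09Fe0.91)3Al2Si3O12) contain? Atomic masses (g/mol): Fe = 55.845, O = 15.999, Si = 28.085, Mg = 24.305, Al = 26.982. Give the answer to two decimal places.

M((Mg0.09Fe0.91)3Al2Si3O12) = 489.226 g/mol.
Fe contributes 2.73 × 55.845 = 152.457 g per mole.
152.457/489.226 = 0.3116 → 31.16%.

31.16 mass %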